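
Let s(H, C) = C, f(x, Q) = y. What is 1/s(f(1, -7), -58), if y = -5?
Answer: -1/58 ≈ -0.017241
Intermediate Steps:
f(x, Q) = -5
1/s(f(1, -7), -58) = 1/(-58) = -1/58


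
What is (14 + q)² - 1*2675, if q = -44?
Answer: -1775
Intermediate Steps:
(14 + q)² - 1*2675 = (14 - 44)² - 1*2675 = (-30)² - 2675 = 900 - 2675 = -1775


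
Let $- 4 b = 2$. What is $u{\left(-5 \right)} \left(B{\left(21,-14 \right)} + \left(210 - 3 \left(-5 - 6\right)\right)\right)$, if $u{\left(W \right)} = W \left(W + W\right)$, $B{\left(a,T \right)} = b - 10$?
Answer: $11625$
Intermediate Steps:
$b = - \frac{1}{2}$ ($b = \left(- \frac{1}{4}\right) 2 = - \frac{1}{2} \approx -0.5$)
$B{\left(a,T \right)} = - \frac{21}{2}$ ($B{\left(a,T \right)} = - \frac{1}{2} - 10 = - \frac{21}{2}$)
$u{\left(W \right)} = 2 W^{2}$ ($u{\left(W \right)} = W 2 W = 2 W^{2}$)
$u{\left(-5 \right)} \left(B{\left(21,-14 \right)} + \left(210 - 3 \left(-5 - 6\right)\right)\right) = 2 \left(-5\right)^{2} \left(- \frac{21}{2} + \left(210 - 3 \left(-5 - 6\right)\right)\right) = 2 \cdot 25 \left(- \frac{21}{2} + \left(210 - -33\right)\right) = 50 \left(- \frac{21}{2} + \left(210 + 33\right)\right) = 50 \left(- \frac{21}{2} + 243\right) = 50 \cdot \frac{465}{2} = 11625$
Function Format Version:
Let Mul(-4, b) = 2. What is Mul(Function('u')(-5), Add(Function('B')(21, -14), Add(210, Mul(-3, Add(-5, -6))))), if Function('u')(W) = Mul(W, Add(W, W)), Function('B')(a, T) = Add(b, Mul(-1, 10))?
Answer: 11625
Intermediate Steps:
b = Rational(-1, 2) (b = Mul(Rational(-1, 4), 2) = Rational(-1, 2) ≈ -0.50000)
Function('B')(a, T) = Rational(-21, 2) (Function('B')(a, T) = Add(Rational(-1, 2), Mul(-1, 10)) = Add(Rational(-1, 2), -10) = Rational(-21, 2))
Function('u')(W) = Mul(2, Pow(W, 2)) (Function('u')(W) = Mul(W, Mul(2, W)) = Mul(2, Pow(W, 2)))
Mul(Function('u')(-5), Add(Function('B')(21, -14), Add(210, Mul(-3, Add(-5, -6))))) = Mul(Mul(2, Pow(-5, 2)), Add(Rational(-21, 2), Add(210, Mul(-3, Add(-5, -6))))) = Mul(Mul(2, 25), Add(Rational(-21, 2), Add(210, Mul(-3, -11)))) = Mul(50, Add(Rational(-21, 2), Add(210, 33))) = Mul(50, Add(Rational(-21, 2), 243)) = Mul(50, Rational(465, 2)) = 11625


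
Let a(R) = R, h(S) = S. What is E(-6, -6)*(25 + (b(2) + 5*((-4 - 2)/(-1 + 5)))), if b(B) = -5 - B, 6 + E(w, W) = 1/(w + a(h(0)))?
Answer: -259/4 ≈ -64.750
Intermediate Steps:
E(w, W) = -6 + 1/w (E(w, W) = -6 + 1/(w + 0) = -6 + 1/w)
E(-6, -6)*(25 + (b(2) + 5*((-4 - 2)/(-1 + 5)))) = (-6 + 1/(-6))*(25 + ((-5 - 1*2) + 5*((-4 - 2)/(-1 + 5)))) = (-6 - ⅙)*(25 + ((-5 - 2) + 5*(-6/4))) = -37*(25 + (-7 + 5*(-6*¼)))/6 = -37*(25 + (-7 + 5*(-3/2)))/6 = -37*(25 + (-7 - 15/2))/6 = -37*(25 - 29/2)/6 = -37/6*21/2 = -259/4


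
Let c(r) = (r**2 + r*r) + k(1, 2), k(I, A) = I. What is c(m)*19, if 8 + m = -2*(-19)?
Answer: 34219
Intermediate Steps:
m = 30 (m = -8 - 2*(-19) = -8 + 38 = 30)
c(r) = 1 + 2*r**2 (c(r) = (r**2 + r*r) + 1 = (r**2 + r**2) + 1 = 2*r**2 + 1 = 1 + 2*r**2)
c(m)*19 = (1 + 2*30**2)*19 = (1 + 2*900)*19 = (1 + 1800)*19 = 1801*19 = 34219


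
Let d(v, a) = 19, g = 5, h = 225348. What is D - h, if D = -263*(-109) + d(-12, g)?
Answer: -196662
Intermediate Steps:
D = 28686 (D = -263*(-109) + 19 = 28667 + 19 = 28686)
D - h = 28686 - 1*225348 = 28686 - 225348 = -196662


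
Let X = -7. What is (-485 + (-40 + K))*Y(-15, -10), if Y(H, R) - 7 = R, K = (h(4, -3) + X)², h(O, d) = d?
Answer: 1275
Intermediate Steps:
K = 100 (K = (-3 - 7)² = (-10)² = 100)
Y(H, R) = 7 + R
(-485 + (-40 + K))*Y(-15, -10) = (-485 + (-40 + 100))*(7 - 10) = (-485 + 60)*(-3) = -425*(-3) = 1275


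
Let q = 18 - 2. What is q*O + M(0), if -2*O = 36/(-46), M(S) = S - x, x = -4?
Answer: 236/23 ≈ 10.261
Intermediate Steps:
M(S) = 4 + S (M(S) = S - 1*(-4) = S + 4 = 4 + S)
O = 9/23 (O = -18/(-46) = -18*(-1)/46 = -1/2*(-18/23) = 9/23 ≈ 0.39130)
q = 16
q*O + M(0) = 16*(9/23) + (4 + 0) = 144/23 + 4 = 236/23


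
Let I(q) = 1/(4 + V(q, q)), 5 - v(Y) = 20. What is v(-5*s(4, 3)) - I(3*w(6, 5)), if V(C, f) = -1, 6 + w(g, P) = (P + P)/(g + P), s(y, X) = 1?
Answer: -46/3 ≈ -15.333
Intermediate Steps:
w(g, P) = -6 + 2*P/(P + g) (w(g, P) = -6 + (P + P)/(g + P) = -6 + (2*P)/(P + g) = -6 + 2*P/(P + g))
v(Y) = -15 (v(Y) = 5 - 1*20 = 5 - 20 = -15)
I(q) = 1/3 (I(q) = 1/(4 - 1) = 1/3)
v(-5*s(4, 3)) - I(3*w(6, 5)) = -15 - 1*1/3 = -15 - 1/3 = -46/3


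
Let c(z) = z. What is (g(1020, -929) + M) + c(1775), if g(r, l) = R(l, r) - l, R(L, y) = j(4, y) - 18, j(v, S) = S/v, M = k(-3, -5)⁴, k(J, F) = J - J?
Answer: 2941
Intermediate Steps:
k(J, F) = 0
M = 0 (M = 0⁴ = 0)
R(L, y) = -18 + y/4 (R(L, y) = y/4 - 18 = -18 + y/4)
g(r, l) = -18 - l + r/4 (g(r, l) = (-18 + r/4) - l = -18 - l + r/4)
(g(1020, -929) + M) + c(1775) = ((-18 - 1*(-929) + (¼)*1020) + 0) + 1775 = ((-18 + 929 + 255) + 0) + 1775 = (1166 + 0) + 1775 = 1166 + 1775 = 2941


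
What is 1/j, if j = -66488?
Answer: -1/66488 ≈ -1.5040e-5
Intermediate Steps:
1/j = 1/(-66488) = -1/66488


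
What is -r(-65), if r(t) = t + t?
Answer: 130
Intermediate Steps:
r(t) = 2*t
-r(-65) = -2*(-65) = -1*(-130) = 130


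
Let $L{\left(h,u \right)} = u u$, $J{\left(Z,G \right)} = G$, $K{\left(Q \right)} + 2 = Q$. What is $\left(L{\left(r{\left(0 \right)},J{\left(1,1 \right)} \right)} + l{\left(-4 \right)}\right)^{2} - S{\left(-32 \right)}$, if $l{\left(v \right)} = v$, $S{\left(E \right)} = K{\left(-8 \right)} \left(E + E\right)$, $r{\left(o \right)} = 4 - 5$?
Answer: $-631$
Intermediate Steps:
$K{\left(Q \right)} = -2 + Q$
$r{\left(o \right)} = -1$ ($r{\left(o \right)} = 4 - 5 = -1$)
$S{\left(E \right)} = - 20 E$ ($S{\left(E \right)} = \left(-2 - 8\right) \left(E + E\right) = - 10 \cdot 2 E = - 20 E$)
$L{\left(h,u \right)} = u^{2}$
$\left(L{\left(r{\left(0 \right)},J{\left(1,1 \right)} \right)} + l{\left(-4 \right)}\right)^{2} - S{\left(-32 \right)} = \left(1^{2} - 4\right)^{2} - \left(-20\right) \left(-32\right) = \left(1 - 4\right)^{2} - 640 = \left(-3\right)^{2} - 640 = 9 - 640 = -631$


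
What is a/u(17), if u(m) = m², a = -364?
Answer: -364/289 ≈ -1.2595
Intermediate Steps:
a/u(17) = -364/(17²) = -364/289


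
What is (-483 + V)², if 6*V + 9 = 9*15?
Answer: 213444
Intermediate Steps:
V = 21 (V = -3/2 + (9*15)/6 = -3/2 + (⅙)*135 = -3/2 + 45/2 = 21)
(-483 + V)² = (-483 + 21)² = (-462)² = 213444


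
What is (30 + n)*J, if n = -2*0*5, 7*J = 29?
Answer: 870/7 ≈ 124.29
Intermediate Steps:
J = 29/7 (J = (⅐)*29 = 29/7 ≈ 4.1429)
n = 0 (n = 0*5 = 0)
(30 + n)*J = (30 + 0)*(29/7) = 30*(29/7) = 870/7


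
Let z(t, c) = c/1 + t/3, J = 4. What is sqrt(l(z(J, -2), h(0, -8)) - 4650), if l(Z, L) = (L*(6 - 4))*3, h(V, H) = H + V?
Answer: 9*I*sqrt(58) ≈ 68.542*I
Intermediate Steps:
z(t, c) = c + t/3 (z(t, c) = c*1 + t*(1/3) = c + t/3)
l(Z, L) = 6*L (l(Z, L) = (L*2)*3 = (2*L)*3 = 6*L)
sqrt(l(z(J, -2), h(0, -8)) - 4650) = sqrt(6*(-8 + 0) - 4650) = sqrt(6*(-8) - 4650) = sqrt(-48 - 4650) = sqrt(-4698) = 9*I*sqrt(58)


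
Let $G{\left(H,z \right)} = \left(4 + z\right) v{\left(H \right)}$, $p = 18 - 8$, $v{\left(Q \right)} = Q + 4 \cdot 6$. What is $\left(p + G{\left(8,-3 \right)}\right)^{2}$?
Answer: $1764$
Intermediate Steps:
$v{\left(Q \right)} = 24 + Q$ ($v{\left(Q \right)} = Q + 24 = 24 + Q$)
$p = 10$ ($p = 18 - 8 = 10$)
$G{\left(H,z \right)} = \left(4 + z\right) \left(24 + H\right)$
$\left(p + G{\left(8,-3 \right)}\right)^{2} = \left(10 + \left(4 - 3\right) \left(24 + 8\right)\right)^{2} = \left(10 + 1 \cdot 32\right)^{2} = \left(10 + 32\right)^{2} = 42^{2} = 1764$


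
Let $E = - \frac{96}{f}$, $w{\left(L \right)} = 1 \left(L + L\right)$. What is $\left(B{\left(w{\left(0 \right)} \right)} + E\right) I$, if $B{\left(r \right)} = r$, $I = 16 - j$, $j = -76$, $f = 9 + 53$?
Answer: $- \frac{4416}{31} \approx -142.45$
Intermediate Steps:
$f = 62$
$w{\left(L \right)} = 2 L$ ($w{\left(L \right)} = 1 \cdot 2 L = 2 L$)
$E = - \frac{48}{31}$ ($E = - \frac{96}{62} = \left(-96\right) \frac{1}{62} = - \frac{48}{31} \approx -1.5484$)
$I = 92$ ($I = 16 - -76 = 16 + 76 = 92$)
$\left(B{\left(w{\left(0 \right)} \right)} + E\right) I = \left(2 \cdot 0 - \frac{48}{31}\right) 92 = \left(0 - \frac{48}{31}\right) 92 = \left(- \frac{48}{31}\right) 92 = - \frac{4416}{31}$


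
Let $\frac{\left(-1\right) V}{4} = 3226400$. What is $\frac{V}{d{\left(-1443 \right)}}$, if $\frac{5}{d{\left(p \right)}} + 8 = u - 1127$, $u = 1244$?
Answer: $-281342080$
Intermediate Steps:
$d{\left(p \right)} = \frac{5}{109}$ ($d{\left(p \right)} = \frac{5}{-8 + \left(1244 - 1127\right)} = \frac{5}{-8 + 117} = \frac{5}{109}$)
$V = -12905600$ ($V = \left(-4\right) 3226400 = -12905600$)
$\frac{V}{d{\left(-1443 \right)}} = - \frac{12905600}{\frac{5}{109}} = \left(-12905600\right) \frac{109}{5} = -281342080$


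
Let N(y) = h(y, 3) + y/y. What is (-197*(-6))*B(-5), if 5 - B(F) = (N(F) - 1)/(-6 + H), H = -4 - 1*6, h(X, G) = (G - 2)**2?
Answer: 47871/8 ≈ 5983.9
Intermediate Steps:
h(X, G) = (-2 + G)**2
N(y) = 2 (N(y) = (-2 + 3)**2 + y/y = 1**2 + 1 = 1 + 1 = 2)
H = -10 (H = -4 - 6 = -10)
B(F) = 81/16 (B(F) = 5 - (2 - 1)/(-6 - 10) = 5 - 1/(-16) = 5 - (-1)/16 = 5 - 1*(-1/16) = 5 + 1/16 = 81/16)
(-197*(-6))*B(-5) = -197*(-6)*(81/16) = 1182*(81/16) = 47871/8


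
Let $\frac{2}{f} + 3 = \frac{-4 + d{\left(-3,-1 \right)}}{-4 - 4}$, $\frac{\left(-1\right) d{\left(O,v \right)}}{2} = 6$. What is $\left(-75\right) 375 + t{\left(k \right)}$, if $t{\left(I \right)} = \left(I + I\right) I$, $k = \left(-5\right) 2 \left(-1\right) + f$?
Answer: $-27997$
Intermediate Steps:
$d{\left(O,v \right)} = -12$ ($d{\left(O,v \right)} = \left(-2\right) 6 = -12$)
$f = -2$ ($f = \frac{2}{-3 + \frac{-4 - 12}{-4 - 4}} = \frac{2}{-3 - \frac{16}{-8}} = \frac{2}{-3 - -2} = \frac{2}{-3 + 2} = \frac{2}{-1} = 2 \left(-1\right) = -2$)
$k = 8$ ($k = \left(-5\right) 2 \left(-1\right) - 2 = \left(-10\right) \left(-1\right) - 2 = 10 - 2 = 8$)
$t{\left(I \right)} = 2 I^{2}$ ($t{\left(I \right)} = 2 I I = 2 I^{2}$)
$\left(-75\right) 375 + t{\left(k \right)} = \left(-75\right) 375 + 2 \cdot 8^{2} = -28125 + 2 \cdot 64 = -28125 + 128 = -27997$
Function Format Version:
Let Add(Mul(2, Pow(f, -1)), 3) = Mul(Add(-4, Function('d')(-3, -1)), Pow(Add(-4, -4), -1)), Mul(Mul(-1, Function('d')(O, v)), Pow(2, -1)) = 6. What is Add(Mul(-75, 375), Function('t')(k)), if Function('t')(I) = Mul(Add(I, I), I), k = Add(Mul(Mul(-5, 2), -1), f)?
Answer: -27997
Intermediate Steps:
Function('d')(O, v) = -12 (Function('d')(O, v) = Mul(-2, 6) = -12)
f = -2 (f = Mul(2, Pow(Add(-3, Mul(Add(-4, -12), Pow(Add(-4, -4), -1))), -1)) = Mul(2, Pow(Add(-3, Mul(-16, Pow(-8, -1))), -1)) = Mul(2, Pow(Add(-3, Mul(-16, Rational(-1, 8))), -1)) = Mul(2, Pow(Add(-3, 2), -1)) = Mul(2, Pow(-1, -1)) = Mul(2, -1) = -2)
k = 8 (k = Add(Mul(Mul(-5, 2), -1), -2) = Add(Mul(-10, -1), -2) = Add(10, -2) = 8)
Function('t')(I) = Mul(2, Pow(I, 2)) (Function('t')(I) = Mul(Mul(2, I), I) = Mul(2, Pow(I, 2)))
Add(Mul(-75, 375), Function('t')(k)) = Add(Mul(-75, 375), Mul(2, Pow(8, 2))) = Add(-28125, Mul(2, 64)) = Add(-28125, 128) = -27997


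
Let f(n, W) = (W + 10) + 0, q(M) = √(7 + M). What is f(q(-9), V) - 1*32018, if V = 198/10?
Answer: -159941/5 ≈ -31988.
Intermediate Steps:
V = 99/5 (V = 198*(⅒) = 99/5 ≈ 19.800)
f(n, W) = 10 + W (f(n, W) = (10 + W) + 0 = 10 + W)
f(q(-9), V) - 1*32018 = (10 + 99/5) - 1*32018 = 149/5 - 32018 = -159941/5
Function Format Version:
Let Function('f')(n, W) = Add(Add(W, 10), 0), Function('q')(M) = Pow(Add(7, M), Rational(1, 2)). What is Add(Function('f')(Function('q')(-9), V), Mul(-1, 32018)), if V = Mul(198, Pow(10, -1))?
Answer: Rational(-159941, 5) ≈ -31988.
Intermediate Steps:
V = Rational(99, 5) (V = Mul(198, Rational(1, 10)) = Rational(99, 5) ≈ 19.800)
Function('f')(n, W) = Add(10, W) (Function('f')(n, W) = Add(Add(10, W), 0) = Add(10, W))
Add(Function('f')(Function('q')(-9), V), Mul(-1, 32018)) = Add(Add(10, Rational(99, 5)), Mul(-1, 32018)) = Add(Rational(149, 5), -32018) = Rational(-159941, 5)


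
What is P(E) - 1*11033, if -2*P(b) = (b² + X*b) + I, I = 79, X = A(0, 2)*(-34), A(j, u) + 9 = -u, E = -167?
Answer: 6212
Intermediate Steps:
A(j, u) = -9 - u
X = 374 (X = (-9 - 1*2)*(-34) = (-9 - 2)*(-34) = -11*(-34) = 374)
P(b) = -79/2 - 187*b - b²/2 (P(b) = -((b² + 374*b) + 79)/2 = -(79 + b² + 374*b)/2 = -79/2 - 187*b - b²/2)
P(E) - 1*11033 = (-79/2 - 187*(-167) - ½*(-167)²) - 1*11033 = (-79/2 + 31229 - ½*27889) - 11033 = (-79/2 + 31229 - 27889/2) - 11033 = 17245 - 11033 = 6212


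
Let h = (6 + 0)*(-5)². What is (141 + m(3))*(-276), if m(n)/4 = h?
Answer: -204516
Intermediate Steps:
h = 150 (h = 6*25 = 150)
m(n) = 600 (m(n) = 4*150 = 600)
(141 + m(3))*(-276) = (141 + 600)*(-276) = 741*(-276) = -204516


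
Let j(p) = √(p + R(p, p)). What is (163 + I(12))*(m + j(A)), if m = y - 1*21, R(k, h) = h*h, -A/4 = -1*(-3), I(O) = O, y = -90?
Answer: -19425 + 350*√33 ≈ -17414.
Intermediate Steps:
A = -12 (A = -(-4)*(-3) = -4*3 = -12)
R(k, h) = h²
m = -111 (m = -90 - 1*21 = -90 - 21 = -111)
j(p) = √(p + p²)
(163 + I(12))*(m + j(A)) = (163 + 12)*(-111 + √(-12*(1 - 12))) = 175*(-111 + √(-12*(-11))) = 175*(-111 + √132) = 175*(-111 + 2*√33) = -19425 + 350*√33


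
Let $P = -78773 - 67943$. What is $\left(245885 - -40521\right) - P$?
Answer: $433122$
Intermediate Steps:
$P = -146716$ ($P = -78773 - 67943 = -146716$)
$\left(245885 - -40521\right) - P = \left(245885 - -40521\right) - -146716 = \left(245885 + 40521\right) + 146716 = 286406 + 146716 = 433122$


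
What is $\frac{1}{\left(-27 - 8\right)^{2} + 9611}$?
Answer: $\frac{1}{10836} \approx 9.2285 \cdot 10^{-5}$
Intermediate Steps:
$\frac{1}{\left(-27 - 8\right)^{2} + 9611} = \frac{1}{\left(-35\right)^{2} + 9611} = \frac{1}{1225 + 9611} = \frac{1}{10836}$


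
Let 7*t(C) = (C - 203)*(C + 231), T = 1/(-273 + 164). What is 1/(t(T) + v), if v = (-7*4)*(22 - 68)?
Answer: -83167/450019688 ≈ -0.00018481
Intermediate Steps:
T = -1/109 (T = 1/(-109) = -1/109 ≈ -0.0091743)
v = 1288 (v = -28*(-46) = 1288)
t(C) = (-203 + C)*(231 + C)/7 (t(C) = ((C - 203)*(C + 231))/7 = ((-203 + C)*(231 + C))/7 = (-203 + C)*(231 + C)/7)
1/(t(T) + v) = 1/((-6699 + 4*(-1/109) + (-1/109)²/7) + 1288) = 1/((-6699 - 4/109 + (⅐)*(1/11881)) + 1288) = 1/((-6699 - 4/109 + 1/83167) + 1288) = 1/(-557138784/83167 + 1288) = 1/(-450019688/83167) = -83167/450019688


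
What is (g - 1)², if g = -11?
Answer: 144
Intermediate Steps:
(g - 1)² = (-11 - 1)² = (-12)² = 144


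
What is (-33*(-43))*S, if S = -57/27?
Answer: -8987/3 ≈ -2995.7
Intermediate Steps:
S = -19/9 (S = -57*1/27 = -19/9 ≈ -2.1111)
(-33*(-43))*S = -33*(-43)*(-19/9) = 1419*(-19/9) = -8987/3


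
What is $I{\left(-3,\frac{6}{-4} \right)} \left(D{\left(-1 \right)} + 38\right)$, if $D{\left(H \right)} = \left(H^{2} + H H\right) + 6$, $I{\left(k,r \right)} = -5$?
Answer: $-230$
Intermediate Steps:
$D{\left(H \right)} = 6 + 2 H^{2}$ ($D{\left(H \right)} = \left(H^{2} + H^{2}\right) + 6 = 2 H^{2} + 6 = 6 + 2 H^{2}$)
$I{\left(-3,\frac{6}{-4} \right)} \left(D{\left(-1 \right)} + 38\right) = - 5 \left(\left(6 + 2 \left(-1\right)^{2}\right) + 38\right) = - 5 \left(\left(6 + 2 \cdot 1\right) + 38\right) = - 5 \left(\left(6 + 2\right) + 38\right) = - 5 \left(8 + 38\right) = \left(-5\right) 46 = -230$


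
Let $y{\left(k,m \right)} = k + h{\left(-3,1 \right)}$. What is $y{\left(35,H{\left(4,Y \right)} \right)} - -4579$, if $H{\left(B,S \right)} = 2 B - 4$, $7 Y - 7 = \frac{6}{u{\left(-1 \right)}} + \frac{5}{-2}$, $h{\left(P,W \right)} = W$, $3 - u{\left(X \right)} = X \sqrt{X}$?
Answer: $4615$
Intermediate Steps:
$u{\left(X \right)} = 3 - X^{\frac{3}{2}}$ ($u{\left(X \right)} = 3 - X \sqrt{X} = 3 - X^{\frac{3}{2}}$)
$Y = \frac{9}{14} + \frac{3 \left(3 - i\right)}{35}$ ($Y = 1 + \frac{\frac{6}{3 - \left(-1\right)^{\frac{3}{2}}} + \frac{5}{-2}}{7} = 1 + \frac{\frac{6}{3 - - i} + 5 \left(- \frac{1}{2}\right)}{7} = 1 + \frac{\frac{6}{3 + i} - \frac{5}{2}}{7} = 1 + \frac{6 \frac{3 - i}{10} - \frac{5}{2}}{7} = 1 + \frac{\frac{3 \left(3 - i\right)}{5} - \frac{5}{2}}{7} = 1 + \frac{- \frac{5}{2} + \frac{3 \left(3 - i\right)}{5}}{7} = 1 - \left(\frac{5}{14} - \frac{3 \left(3 - i\right)}{35}\right) = \frac{9}{14} + \frac{3 \left(3 - i\right)}{35} \approx 0.9 - 0.085714 i$)
$H{\left(B,S \right)} = -4 + 2 B$
$y{\left(k,m \right)} = 1 + k$ ($y{\left(k,m \right)} = k + 1 = 1 + k$)
$y{\left(35,H{\left(4,Y \right)} \right)} - -4579 = \left(1 + 35\right) - -4579 = 36 + 4579 = 4615$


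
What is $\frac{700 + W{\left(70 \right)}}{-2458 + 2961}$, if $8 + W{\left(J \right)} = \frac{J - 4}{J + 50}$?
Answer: $\frac{13851}{10060} \approx 1.3768$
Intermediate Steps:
$W{\left(J \right)} = -8 + \frac{-4 + J}{50 + J}$ ($W{\left(J \right)} = -8 + \frac{J - 4}{J + 50} = -8 + \frac{-4 + J}{50 + J}$)
$\frac{700 + W{\left(70 \right)}}{-2458 + 2961} = \frac{700 + \frac{-404 - 490}{50 + 70}}{-2458 + 2961} = \frac{700 + \frac{-404 - 490}{120}}{503} = \left(700 + \frac{1}{120} \left(-894\right)\right) \frac{1}{503} = \left(700 - \frac{149}{20}\right) \frac{1}{503} = \frac{13851}{20} \cdot \frac{1}{503} = \frac{13851}{10060}$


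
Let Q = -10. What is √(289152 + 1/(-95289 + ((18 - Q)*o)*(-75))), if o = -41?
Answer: √2712815099267/3063 ≈ 537.73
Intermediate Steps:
√(289152 + 1/(-95289 + ((18 - Q)*o)*(-75))) = √(289152 + 1/(-95289 + ((18 - 1*(-10))*(-41))*(-75))) = √(289152 + 1/(-95289 + ((18 + 10)*(-41))*(-75))) = √(289152 + 1/(-95289 + (28*(-41))*(-75))) = √(289152 + 1/(-95289 - 1148*(-75))) = √(289152 + 1/(-95289 + 86100)) = √(289152 + 1/(-9189)) = √(289152 - 1/9189) = √(2657017727/9189) = √2712815099267/3063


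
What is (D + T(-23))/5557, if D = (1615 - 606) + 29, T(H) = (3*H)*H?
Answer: 2625/5557 ≈ 0.47238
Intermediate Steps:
T(H) = 3*H²
D = 1038 (D = 1009 + 29 = 1038)
(D + T(-23))/5557 = (1038 + 3*(-23)²)/5557 = (1038 + 3*529)*(1/5557) = (1038 + 1587)*(1/5557) = 2625*(1/5557) = 2625/5557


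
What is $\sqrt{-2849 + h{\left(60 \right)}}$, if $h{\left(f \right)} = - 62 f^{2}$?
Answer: $i \sqrt{226049} \approx 475.45 i$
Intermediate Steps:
$\sqrt{-2849 + h{\left(60 \right)}} = \sqrt{-2849 - 62 \cdot 60^{2}} = \sqrt{-2849 - 223200} = \sqrt{-226049} = i \sqrt{226049}$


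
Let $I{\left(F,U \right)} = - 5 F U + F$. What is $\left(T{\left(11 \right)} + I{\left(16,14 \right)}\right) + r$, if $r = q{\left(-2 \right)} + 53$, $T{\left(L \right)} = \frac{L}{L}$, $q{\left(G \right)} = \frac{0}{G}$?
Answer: $-1050$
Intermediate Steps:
$q{\left(G \right)} = 0$
$I{\left(F,U \right)} = F - 5 F U$ ($I{\left(F,U \right)} = - 5 F U + F = F - 5 F U$)
$T{\left(L \right)} = 1$
$r = 53$ ($r = 0 + 53 = 53$)
$\left(T{\left(11 \right)} + I{\left(16,14 \right)}\right) + r = \left(1 + 16 \left(1 - 70\right)\right) + 53 = \left(1 + 16 \left(-69\right)\right) + 53 = \left(1 - 1104\right) + 53 = -1103 + 53 = -1050$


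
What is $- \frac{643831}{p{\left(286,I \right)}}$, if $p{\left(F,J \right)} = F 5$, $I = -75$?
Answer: $- \frac{643831}{1430} \approx -450.23$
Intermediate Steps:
$p{\left(F,J \right)} = 5 F$
$- \frac{643831}{p{\left(286,I \right)}} = - \frac{643831}{5 \cdot 286} = - \frac{643831}{1430}$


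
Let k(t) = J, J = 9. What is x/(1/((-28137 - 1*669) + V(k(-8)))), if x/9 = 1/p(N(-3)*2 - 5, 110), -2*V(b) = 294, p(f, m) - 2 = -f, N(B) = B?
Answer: -260577/13 ≈ -20044.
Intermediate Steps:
k(t) = 9
p(f, m) = 2 - f
V(b) = -147 (V(b) = -1/2*294 = -147)
x = 9/13 (x = 9/(2 - (-3*2 - 5)) = 9/(2 - (-6 - 5)) = 9/(2 - 1*(-11)) = 9/(2 + 11) = 9/13 ≈ 0.69231)
x/(1/((-28137 - 1*669) + V(k(-8)))) = 9/(13*(1/((-28137 - 1*669) - 147))) = 9/(13*(1/((-28137 - 669) - 147))) = 9/(13*(1/(-28806 - 147))) = 9/(13*(1/(-28953))) = 9/(13*(-1/28953)) = (9/13)*(-28953) = -260577/13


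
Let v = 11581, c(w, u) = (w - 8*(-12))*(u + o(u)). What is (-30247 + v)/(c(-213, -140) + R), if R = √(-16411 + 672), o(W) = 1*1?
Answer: -151782579/132250454 + 9333*I*√15739/132250454 ≈ -1.1477 + 0.0088535*I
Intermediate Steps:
o(W) = 1
c(w, u) = (1 + u)*(96 + w) (c(w, u) = (w - 8*(-12))*(u + 1) = (w + 96)*(1 + u) = (96 + w)*(1 + u) = (1 + u)*(96 + w))
R = I*√15739 (R = √(-15739) = I*√15739 ≈ 125.46*I)
(-30247 + v)/(c(-213, -140) + R) = (-30247 + 11581)/((96 - 213 + 96*(-140) - 140*(-213)) + I*√15739) = -18666/((96 - 213 - 13440 + 29820) + I*√15739) = -18666/(16263 + I*√15739)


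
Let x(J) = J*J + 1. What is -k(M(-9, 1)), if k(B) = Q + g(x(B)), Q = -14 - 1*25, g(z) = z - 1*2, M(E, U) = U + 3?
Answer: 24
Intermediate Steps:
x(J) = 1 + J**2 (x(J) = J**2 + 1 = 1 + J**2)
M(E, U) = 3 + U
g(z) = -2 + z (g(z) = z - 2 = -2 + z)
Q = -39 (Q = -14 - 25 = -39)
k(B) = -40 + B**2 (k(B) = -39 + (-2 + (1 + B**2)) = -39 + (-1 + B**2) = -40 + B**2)
-k(M(-9, 1)) = -(-40 + (3 + 1)**2) = -(-40 + 4**2) = -(-40 + 16) = -1*(-24) = 24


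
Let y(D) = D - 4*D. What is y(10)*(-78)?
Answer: 2340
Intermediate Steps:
y(D) = -3*D
y(10)*(-78) = -3*10*(-78) = -30*(-78) = 2340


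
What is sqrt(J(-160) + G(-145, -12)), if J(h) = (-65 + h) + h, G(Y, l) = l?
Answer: I*sqrt(397) ≈ 19.925*I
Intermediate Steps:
J(h) = -65 + 2*h
sqrt(J(-160) + G(-145, -12)) = sqrt((-65 + 2*(-160)) - 12) = sqrt((-65 - 320) - 12) = sqrt(-385 - 12) = sqrt(-397) = I*sqrt(397)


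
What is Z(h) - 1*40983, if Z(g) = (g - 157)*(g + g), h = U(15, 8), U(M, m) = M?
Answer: -45243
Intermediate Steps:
h = 15
Z(g) = 2*g*(-157 + g) (Z(g) = (-157 + g)*(2*g) = 2*g*(-157 + g))
Z(h) - 1*40983 = 2*15*(-157 + 15) - 1*40983 = 2*15*(-142) - 40983 = -4260 - 40983 = -45243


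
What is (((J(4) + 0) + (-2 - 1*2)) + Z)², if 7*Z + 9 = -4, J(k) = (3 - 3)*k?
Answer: 1681/49 ≈ 34.306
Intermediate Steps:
J(k) = 0 (J(k) = 0*k = 0)
Z = -13/7 (Z = -9/7 + (⅐)*(-4) = -9/7 - 4/7 = -13/7 ≈ -1.8571)
(((J(4) + 0) + (-2 - 1*2)) + Z)² = (((0 + 0) + (-2 - 1*2)) - 13/7)² = ((0 + (-2 - 2)) - 13/7)² = ((0 - 4) - 13/7)² = (-4 - 13/7)² = (-41/7)² = 1681/49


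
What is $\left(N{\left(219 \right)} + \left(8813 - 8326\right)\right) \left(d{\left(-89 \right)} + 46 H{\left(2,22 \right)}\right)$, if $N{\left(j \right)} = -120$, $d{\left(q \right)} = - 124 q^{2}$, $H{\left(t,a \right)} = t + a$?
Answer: $-360063700$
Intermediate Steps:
$H{\left(t,a \right)} = a + t$
$\left(N{\left(219 \right)} + \left(8813 - 8326\right)\right) \left(d{\left(-89 \right)} + 46 H{\left(2,22 \right)}\right) = \left(-120 + \left(8813 - 8326\right)\right) \left(- 124 \left(-89\right)^{2} + 46 \left(22 + 2\right)\right) = \left(-120 + 487\right) \left(\left(-124\right) 7921 + 46 \cdot 24\right) = 367 \left(-982204 + 1104\right) = 367 \left(-981100\right) = -360063700$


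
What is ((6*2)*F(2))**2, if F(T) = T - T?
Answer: 0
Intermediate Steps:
F(T) = 0
((6*2)*F(2))**2 = ((6*2)*0)**2 = (12*0)**2 = 0**2 = 0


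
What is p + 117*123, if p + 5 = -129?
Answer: 14257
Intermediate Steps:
p = -134 (p = -5 - 129 = -134)
p + 117*123 = -134 + 117*123 = -134 + 14391 = 14257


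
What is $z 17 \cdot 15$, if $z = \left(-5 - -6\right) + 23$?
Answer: $6120$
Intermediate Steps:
$z = 24$ ($z = \left(-5 + 6\right) + 23 = 1 + 23 = 24$)
$z 17 \cdot 15 = 24 \cdot 17 \cdot 15 = 408 \cdot 15 = 6120$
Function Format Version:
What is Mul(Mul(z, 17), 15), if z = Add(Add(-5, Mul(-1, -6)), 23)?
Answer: 6120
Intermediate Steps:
z = 24 (z = Add(Add(-5, 6), 23) = Add(1, 23) = 24)
Mul(Mul(z, 17), 15) = Mul(Mul(24, 17), 15) = Mul(408, 15) = 6120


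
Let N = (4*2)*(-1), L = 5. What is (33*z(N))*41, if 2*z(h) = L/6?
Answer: 2255/4 ≈ 563.75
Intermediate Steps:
N = -8 (N = 8*(-1) = -8)
z(h) = 5/12 (z(h) = (5/6)/2 = (5*(⅙))/2 = (½)*(⅚) = 5/12)
(33*z(N))*41 = (33*(5/12))*41 = (55/4)*41 = 2255/4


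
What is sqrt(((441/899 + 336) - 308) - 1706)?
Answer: I*sqrt(1355764819)/899 ≈ 40.957*I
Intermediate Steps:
sqrt(((441/899 + 336) - 308) - 1706) = sqrt((302505/899 - 308) - 1706) = sqrt(25613/899 - 1706) = sqrt(-1508081/899) = I*sqrt(1355764819)/899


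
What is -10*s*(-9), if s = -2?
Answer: -180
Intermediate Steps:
-10*s*(-9) = -10*(-2)*(-9) = 20*(-9) = -180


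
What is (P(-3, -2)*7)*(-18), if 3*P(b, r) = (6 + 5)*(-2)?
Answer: 924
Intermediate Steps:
P(b, r) = -22/3 (P(b, r) = ((6 + 5)*(-2))/3 = (11*(-2))/3 = (⅓)*(-22) = -22/3)
(P(-3, -2)*7)*(-18) = -22/3*7*(-18) = -154/3*(-18) = 924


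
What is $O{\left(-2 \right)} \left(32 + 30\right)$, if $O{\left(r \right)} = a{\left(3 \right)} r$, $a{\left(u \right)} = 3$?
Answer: $-372$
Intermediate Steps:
$O{\left(r \right)} = 3 r$
$O{\left(-2 \right)} \left(32 + 30\right) = 3 \left(-2\right) \left(32 + 30\right) = \left(-6\right) 62 = -372$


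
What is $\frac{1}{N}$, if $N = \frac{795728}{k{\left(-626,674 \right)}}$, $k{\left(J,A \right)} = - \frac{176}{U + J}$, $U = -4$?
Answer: $\frac{11}{31331790} \approx 3.5108 \cdot 10^{-7}$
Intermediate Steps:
$k{\left(J,A \right)} = - \frac{176}{-4 + J}$
$N = \frac{31331790}{11}$ ($N = \frac{795728}{\left(-176\right) \frac{1}{-4 - 626}} = \frac{795728}{\left(-176\right) \frac{1}{-630}} = \frac{795728}{\left(-176\right) \left(- \frac{1}{630}\right)} = \frac{795728}{\frac{88}{315}} = 795728 \cdot \frac{315}{88} = \frac{31331790}{11} \approx 2.8483 \cdot 10^{6}$)
$\frac{1}{N} = \frac{1}{\frac{31331790}{11}} = \frac{11}{31331790}$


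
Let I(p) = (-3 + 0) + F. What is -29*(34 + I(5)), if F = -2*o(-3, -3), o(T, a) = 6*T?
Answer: -1943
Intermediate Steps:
F = 36 (F = -12*(-3) = -2*(-18) = 36)
I(p) = 33 (I(p) = (-3 + 0) + 36 = -3 + 36 = 33)
-29*(34 + I(5)) = -29*(34 + 33) = -29*67 = -1943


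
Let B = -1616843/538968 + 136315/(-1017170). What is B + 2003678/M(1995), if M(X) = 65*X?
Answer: 1052196298641/85421936600 ≈ 12.318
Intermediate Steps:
B = -130058563/41500536 (B = -1616843*1/538968 + 136315*(-1/1017170) = -1616843/538968 - 27263/203434 = -130058563/41500536 ≈ -3.1339)
B + 2003678/M(1995) = -130058563/41500536 + 2003678/((65*1995)) = -130058563/41500536 + 2003678/129675 = 1052196298641/85421936600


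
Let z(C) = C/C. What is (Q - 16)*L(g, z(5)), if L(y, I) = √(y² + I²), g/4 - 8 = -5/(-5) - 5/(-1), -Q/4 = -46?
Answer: 168*√3137 ≈ 9409.5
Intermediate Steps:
Q = 184 (Q = -4*(-46) = 184)
z(C) = 1
g = 56 (g = 32 + 4*(-5/(-5) - 5/(-1)) = 32 + 4*(-5*(-⅕) - 5*(-1)) = 32 + 4*(1 + 5) = 32 + 4*6 = 32 + 24 = 56)
L(y, I) = √(I² + y²)
(Q - 16)*L(g, z(5)) = (184 - 16)*√(1² + 56²) = 168*√(1 + 3136) = 168*√3137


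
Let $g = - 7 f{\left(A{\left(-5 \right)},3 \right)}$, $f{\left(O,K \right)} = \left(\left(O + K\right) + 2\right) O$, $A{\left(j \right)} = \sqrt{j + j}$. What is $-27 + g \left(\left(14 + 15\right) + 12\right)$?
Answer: $2843 - 1435 i \sqrt{10} \approx 2843.0 - 4537.9 i$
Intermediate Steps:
$A{\left(j \right)} = \sqrt{2} \sqrt{j}$ ($A{\left(j \right)} = \sqrt{2 j} = \sqrt{2} \sqrt{j}$)
$f{\left(O,K \right)} = O \left(2 + K + O\right)$ ($f{\left(O,K \right)} = \left(\left(K + O\right) + 2\right) O = \left(2 + K + O\right) O = O \left(2 + K + O\right)$)
$g = - 7 i \sqrt{10} \left(5 + i \sqrt{10}\right)$ ($g = - 7 \sqrt{2} \sqrt{-5} \left(2 + 3 + \sqrt{2} \sqrt{-5}\right) = - 7 \sqrt{2} i \sqrt{5} \left(2 + 3 + \sqrt{2} i \sqrt{5}\right) = - 7 i \sqrt{10} \left(2 + 3 + i \sqrt{10}\right) = - 7 i \sqrt{10} \left(5 + i \sqrt{10}\right) \approx 70.0 - 110.68 i$)
$-27 + g \left(\left(14 + 15\right) + 12\right) = -27 + \left(70 - 35 i \sqrt{10}\right) \left(\left(14 + 15\right) + 12\right) = -27 + \left(70 - 35 i \sqrt{10}\right) \left(29 + 12\right) = -27 + \left(70 - 35 i \sqrt{10}\right) 41 = -27 + \left(2870 - 1435 i \sqrt{10}\right) = 2843 - 1435 i \sqrt{10}$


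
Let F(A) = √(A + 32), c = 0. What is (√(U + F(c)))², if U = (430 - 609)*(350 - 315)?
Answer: -6265 + 4*√2 ≈ -6259.3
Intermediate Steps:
F(A) = √(32 + A)
U = -6265 (U = -179*35 = -6265)
(√(U + F(c)))² = (√(-6265 + √(32 + 0)))² = (√(-6265 + √32))² = (√(-6265 + 4*√2))² = -6265 + 4*√2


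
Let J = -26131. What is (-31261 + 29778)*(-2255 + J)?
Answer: 42096438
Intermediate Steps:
(-31261 + 29778)*(-2255 + J) = (-31261 + 29778)*(-2255 - 26131) = -1483*(-28386) = 42096438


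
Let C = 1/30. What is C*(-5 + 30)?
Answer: ⅚ ≈ 0.83333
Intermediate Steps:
C = 1/30 ≈ 0.033333
C*(-5 + 30) = (-5 + 30)/30 = (1/30)*25 = ⅚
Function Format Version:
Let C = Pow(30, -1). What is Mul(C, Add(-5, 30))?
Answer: Rational(5, 6) ≈ 0.83333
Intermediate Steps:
C = Rational(1, 30) ≈ 0.033333
Mul(C, Add(-5, 30)) = Mul(Rational(1, 30), Add(-5, 30)) = Mul(Rational(1, 30), 25) = Rational(5, 6)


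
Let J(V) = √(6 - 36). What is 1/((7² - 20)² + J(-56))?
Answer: 841/707311 - I*√30/707311 ≈ 0.001189 - 7.7437e-6*I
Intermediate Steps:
J(V) = I*√30 (J(V) = √(-30) = I*√30)
1/((7² - 20)² + J(-56)) = 1/((7² - 20)² + I*√30) = 1/((49 - 20)² + I*√30) = 1/(29² + I*√30) = 1/(841 + I*√30)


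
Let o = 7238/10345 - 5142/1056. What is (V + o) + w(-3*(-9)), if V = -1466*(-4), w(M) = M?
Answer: 10718269743/1820720 ≈ 5886.8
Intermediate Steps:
o = -7591777/1820720 (o = 7238*(1/10345) - 5142*1/1056 = 7238/10345 - 857/176 = -7591777/1820720 ≈ -4.1697)
V = 5864
(V + o) + w(-3*(-9)) = (5864 - 7591777/1820720) - 3*(-9) = 10669110303/1820720 + 27 = 10718269743/1820720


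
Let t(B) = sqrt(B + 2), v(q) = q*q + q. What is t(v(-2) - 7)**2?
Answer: -3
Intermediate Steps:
v(q) = q + q**2 (v(q) = q**2 + q = q + q**2)
t(B) = sqrt(2 + B)
t(v(-2) - 7)**2 = (sqrt(2 + (-2*(1 - 2) - 7)))**2 = (sqrt(2 + (-2*(-1) - 7)))**2 = (sqrt(2 + (2 - 7)))**2 = (sqrt(2 - 5))**2 = (sqrt(-3))**2 = (I*sqrt(3))**2 = -3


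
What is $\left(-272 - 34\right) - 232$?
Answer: $-538$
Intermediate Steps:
$\left(-272 - 34\right) - 232 = -306 - 232 = -538$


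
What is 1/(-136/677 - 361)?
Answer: -677/244533 ≈ -0.0027685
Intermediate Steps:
1/(-136/677 - 361) = 1/(-244533/677) = -677/244533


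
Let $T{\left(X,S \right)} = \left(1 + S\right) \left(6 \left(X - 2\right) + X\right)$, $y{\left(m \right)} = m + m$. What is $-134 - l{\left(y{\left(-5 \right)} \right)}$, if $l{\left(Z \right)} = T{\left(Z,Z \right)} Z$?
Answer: $7246$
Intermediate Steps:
$y{\left(m \right)} = 2 m$
$T{\left(X,S \right)} = \left(1 + S\right) \left(-12 + 7 X\right)$ ($T{\left(X,S \right)} = \left(1 + S\right) \left(6 \left(-2 + X\right) + X\right) = \left(1 + S\right) \left(\left(-12 + 6 X\right) + X\right) = \left(1 + S\right) \left(-12 + 7 X\right)$)
$l{\left(Z \right)} = Z \left(-12 - 5 Z + 7 Z^{2}\right)$ ($l{\left(Z \right)} = \left(-12 - 12 Z + 7 Z + 7 Z Z\right) Z = \left(-12 - 12 Z + 7 Z + 7 Z^{2}\right) Z = \left(-12 - 5 Z + 7 Z^{2}\right) Z = Z \left(-12 - 5 Z + 7 Z^{2}\right)$)
$-134 - l{\left(y{\left(-5 \right)} \right)} = -134 - 2 \left(-5\right) \left(-12 - 5 \cdot 2 \left(-5\right) + 7 \left(2 \left(-5\right)\right)^{2}\right) = -134 - - 10 \left(-12 - -50 + 7 \left(-10\right)^{2}\right) = -134 - - 10 \left(-12 + 50 + 7 \cdot 100\right) = -134 - - 10 \left(-12 + 50 + 700\right) = -134 - \left(-10\right) 738 = -134 - -7380 = -134 + 7380 = 7246$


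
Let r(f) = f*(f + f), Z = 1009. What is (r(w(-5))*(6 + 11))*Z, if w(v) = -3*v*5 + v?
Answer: 168099400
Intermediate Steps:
w(v) = -14*v (w(v) = -15*v + v = -14*v)
r(f) = 2*f² (r(f) = f*(2*f) = 2*f²)
(r(w(-5))*(6 + 11))*Z = ((2*(-14*(-5))²)*(6 + 11))*1009 = ((2*70²)*17)*1009 = ((2*4900)*17)*1009 = (9800*17)*1009 = 166600*1009 = 168099400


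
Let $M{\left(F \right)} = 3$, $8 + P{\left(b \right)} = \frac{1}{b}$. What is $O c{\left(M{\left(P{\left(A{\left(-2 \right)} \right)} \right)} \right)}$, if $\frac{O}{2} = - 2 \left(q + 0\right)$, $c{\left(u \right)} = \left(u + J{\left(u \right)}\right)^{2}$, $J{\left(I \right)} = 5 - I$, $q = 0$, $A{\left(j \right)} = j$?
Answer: $0$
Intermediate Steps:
$P{\left(b \right)} = -8 + \frac{1}{b}$
$c{\left(u \right)} = 25$ ($c{\left(u \right)} = \left(u - \left(-5 + u\right)\right)^{2} = 5^{2} = 25$)
$O = 0$ ($O = 2 \left(- 2 \left(0 + 0\right)\right) = 2 \left(\left(-2\right) 0\right) = 2 \cdot 0 = 0$)
$O c{\left(M{\left(P{\left(A{\left(-2 \right)} \right)} \right)} \right)} = 0 \cdot 25 = 0$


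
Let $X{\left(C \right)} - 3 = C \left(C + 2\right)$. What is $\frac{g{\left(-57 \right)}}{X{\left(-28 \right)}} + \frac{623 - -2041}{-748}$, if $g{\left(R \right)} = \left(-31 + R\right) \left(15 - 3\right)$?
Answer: $- \frac{40254}{8041} \approx -5.0061$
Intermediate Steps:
$X{\left(C \right)} = 3 + C \left(2 + C\right)$ ($X{\left(C \right)} = 3 + C \left(C + 2\right) = 3 + C \left(2 + C\right)$)
$g{\left(R \right)} = -372 + 12 R$ ($g{\left(R \right)} = \left(-31 + R\right) 12 = -372 + 12 R$)
$\frac{g{\left(-57 \right)}}{X{\left(-28 \right)}} + \frac{623 - -2041}{-748} = \frac{-372 + 12 \left(-57\right)}{3 + \left(-28\right)^{2} + 2 \left(-28\right)} + \frac{623 - -2041}{-748} = \frac{-372 - 684}{3 + 784 - 56} + \left(623 + 2041\right) \left(- \frac{1}{748}\right) = - \frac{1056}{731} + 2664 \left(- \frac{1}{748}\right) = \left(-1056\right) \frac{1}{731} - \frac{666}{187} = - \frac{1056}{731} - \frac{666}{187} = - \frac{40254}{8041}$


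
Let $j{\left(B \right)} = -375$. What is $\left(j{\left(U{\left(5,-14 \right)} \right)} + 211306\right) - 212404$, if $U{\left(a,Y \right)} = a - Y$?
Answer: $-1473$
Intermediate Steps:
$\left(j{\left(U{\left(5,-14 \right)} \right)} + 211306\right) - 212404 = \left(-375 + 211306\right) - 212404 = 210931 - 212404 = -1473$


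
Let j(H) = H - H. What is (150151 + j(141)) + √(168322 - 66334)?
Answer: 150151 + 6*√2833 ≈ 1.5047e+5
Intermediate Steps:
j(H) = 0
(150151 + j(141)) + √(168322 - 66334) = (150151 + 0) + √(168322 - 66334) = 150151 + √101988 = 150151 + 6*√2833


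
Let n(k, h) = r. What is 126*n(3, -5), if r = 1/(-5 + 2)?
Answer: -42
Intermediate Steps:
r = -1/3 (r = 1/(-3) = -1/3 ≈ -0.33333)
n(k, h) = -1/3
126*n(3, -5) = 126*(-1/3) = -42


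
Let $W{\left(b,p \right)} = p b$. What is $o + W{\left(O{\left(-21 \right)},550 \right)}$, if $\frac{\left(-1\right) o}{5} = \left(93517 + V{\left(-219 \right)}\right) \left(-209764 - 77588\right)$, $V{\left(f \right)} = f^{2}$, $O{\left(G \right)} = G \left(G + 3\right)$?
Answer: $203270139180$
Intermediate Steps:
$O{\left(G \right)} = G \left(3 + G\right)$
$W{\left(b,p \right)} = b p$
$o = 203269931280$ ($o = - 5 \left(93517 + \left(-219\right)^{2}\right) \left(-209764 - 77588\right) = - 5 \left(93517 + 47961\right) \left(-287352\right) = - 5 \cdot 141478 \left(-287352\right) = \left(-5\right) \left(-40653986256\right) = 203269931280$)
$o + W{\left(O{\left(-21 \right)},550 \right)} = 203269931280 + - 21 \left(3 - 21\right) 550 = 203269931280 + \left(-21\right) \left(-18\right) 550 = 203269931280 + 378 \cdot 550 = 203269931280 + 207900 = 203270139180$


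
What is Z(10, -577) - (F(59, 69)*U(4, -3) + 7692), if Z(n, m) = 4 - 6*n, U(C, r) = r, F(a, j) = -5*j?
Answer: -8783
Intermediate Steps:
Z(10, -577) - (F(59, 69)*U(4, -3) + 7692) = (4 - 6*10) - (-5*69*(-3) + 7692) = (4 - 60) - (-345*(-3) + 7692) = -56 - (1035 + 7692) = -56 - 1*8727 = -56 - 8727 = -8783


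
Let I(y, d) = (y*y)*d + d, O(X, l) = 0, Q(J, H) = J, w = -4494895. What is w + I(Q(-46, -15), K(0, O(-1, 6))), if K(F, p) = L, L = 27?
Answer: -4437736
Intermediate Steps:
K(F, p) = 27
I(y, d) = d + d*y**2 (I(y, d) = y**2*d + d = d*y**2 + d = d + d*y**2)
w + I(Q(-46, -15), K(0, O(-1, 6))) = -4494895 + 27*(1 + (-46)**2) = -4494895 + 27*(1 + 2116) = -4494895 + 27*2117 = -4494895 + 57159 = -4437736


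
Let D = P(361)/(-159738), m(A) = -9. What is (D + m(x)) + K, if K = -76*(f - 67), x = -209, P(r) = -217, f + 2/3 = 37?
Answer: 370858607/159738 ≈ 2321.7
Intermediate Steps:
f = 109/3 (f = -⅔ + 37 = 109/3 ≈ 36.333)
D = 217/159738 (D = -217/(-159738) = -217*(-1/159738) = 217/159738 ≈ 0.0013585)
K = 6992/3 (K = -76*(109/3 - 67) = -76*(-92/3) = 6992/3 ≈ 2330.7)
(D + m(x)) + K = (217/159738 - 9) + 6992/3 = -1437425/159738 + 6992/3 = 370858607/159738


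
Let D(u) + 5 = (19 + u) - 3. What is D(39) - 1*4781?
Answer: -4731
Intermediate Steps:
D(u) = 11 + u (D(u) = -5 + ((19 + u) - 3) = -5 + (16 + u) = 11 + u)
D(39) - 1*4781 = (11 + 39) - 1*4781 = 50 - 4781 = -4731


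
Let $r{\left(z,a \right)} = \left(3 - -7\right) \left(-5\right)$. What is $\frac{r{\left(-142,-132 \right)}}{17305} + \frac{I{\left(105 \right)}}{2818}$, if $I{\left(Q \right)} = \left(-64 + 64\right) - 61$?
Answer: $- \frac{239301}{9753098} \approx -0.024536$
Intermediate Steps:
$I{\left(Q \right)} = -61$ ($I{\left(Q \right)} = 0 - 61 = -61$)
$r{\left(z,a \right)} = -50$ ($r{\left(z,a \right)} = \left(3 + 7\right) \left(-5\right) = 10 \left(-5\right) = -50$)
$\frac{r{\left(-142,-132 \right)}}{17305} + \frac{I{\left(105 \right)}}{2818} = - \frac{50}{17305} - \frac{61}{2818} = \left(-50\right) \frac{1}{17305} - \frac{61}{2818} = - \frac{10}{3461} - \frac{61}{2818} = - \frac{239301}{9753098}$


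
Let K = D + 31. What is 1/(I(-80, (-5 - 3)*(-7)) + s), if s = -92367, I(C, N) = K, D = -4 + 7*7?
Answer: -1/92291 ≈ -1.0835e-5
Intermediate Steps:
D = 45 (D = -4 + 49 = 45)
K = 76 (K = 45 + 31 = 76)
I(C, N) = 76
1/(I(-80, (-5 - 3)*(-7)) + s) = 1/(76 - 92367) = 1/(-92291) = -1/92291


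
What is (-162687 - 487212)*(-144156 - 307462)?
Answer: 293506086582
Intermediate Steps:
(-162687 - 487212)*(-144156 - 307462) = -649899*(-451618) = 293506086582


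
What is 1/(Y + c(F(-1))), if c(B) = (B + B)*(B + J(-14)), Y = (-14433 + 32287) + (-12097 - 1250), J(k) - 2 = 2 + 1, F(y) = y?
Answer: 1/4499 ≈ 0.00022227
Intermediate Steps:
J(k) = 5 (J(k) = 2 + (2 + 1) = 2 + 3 = 5)
Y = 4507 (Y = 17854 - 13347 = 4507)
c(B) = 2*B*(5 + B) (c(B) = (B + B)*(B + 5) = (2*B)*(5 + B) = 2*B*(5 + B))
1/(Y + c(F(-1))) = 1/(4507 + 2*(-1)*(5 - 1)) = 1/(4507 + 2*(-1)*4) = 1/(4507 - 8) = 1/4499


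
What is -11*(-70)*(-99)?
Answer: -76230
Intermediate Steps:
-11*(-70)*(-99) = 770*(-99) = -76230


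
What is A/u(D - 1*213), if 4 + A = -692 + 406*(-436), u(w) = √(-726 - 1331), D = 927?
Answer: 177712*I*√17/187 ≈ 3918.3*I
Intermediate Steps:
u(w) = 11*I*√17 (u(w) = √(-2057) = 11*I*√17)
A = -177712 (A = -4 + (-692 + 406*(-436)) = -4 + (-692 - 177016) = -4 - 177708 = -177712)
A/u(D - 1*213) = -177712*(-I*√17/187) = -(-177712)*I*√17/187 = 177712*I*√17/187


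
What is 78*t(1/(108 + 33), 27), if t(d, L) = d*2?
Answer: 52/47 ≈ 1.1064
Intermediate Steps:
t(d, L) = 2*d
78*t(1/(108 + 33), 27) = 78*(2/(108 + 33)) = 78*(2/141) = 52/47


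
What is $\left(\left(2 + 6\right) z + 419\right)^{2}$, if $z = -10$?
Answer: $114921$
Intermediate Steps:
$\left(\left(2 + 6\right) z + 419\right)^{2} = \left(\left(2 + 6\right) \left(-10\right) + 419\right)^{2} = \left(8 \left(-10\right) + 419\right)^{2} = \left(-80 + 419\right)^{2} = 339^{2} = 114921$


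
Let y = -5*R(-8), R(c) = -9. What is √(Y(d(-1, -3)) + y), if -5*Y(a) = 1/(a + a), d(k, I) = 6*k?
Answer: √40515/30 ≈ 6.7094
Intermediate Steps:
Y(a) = -1/(10*a) (Y(a) = -1/(5*(a + a)) = -1/(2*a)/5 = -1/(10*a))
y = 45 (y = -5*(-9) = 45)
√(Y(d(-1, -3)) + y) = √(-1/(10*(6*(-1))) + 45) = √(-⅒/(-6) + 45) = √(-⅒*(-⅙) + 45) = √(1/60 + 45) = √(2701/60) = √40515/30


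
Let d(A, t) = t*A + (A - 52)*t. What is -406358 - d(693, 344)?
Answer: -865254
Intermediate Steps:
d(A, t) = A*t + t*(-52 + A) (d(A, t) = A*t + (-52 + A)*t = A*t + t*(-52 + A))
-406358 - d(693, 344) = -406358 - 2*344*(-26 + 693) = -406358 - 2*344*667 = -406358 - 1*458896 = -406358 - 458896 = -865254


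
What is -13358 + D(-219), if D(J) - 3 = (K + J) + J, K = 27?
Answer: -13766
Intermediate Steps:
D(J) = 30 + 2*J (D(J) = 3 + ((27 + J) + J) = 3 + (27 + 2*J) = 30 + 2*J)
-13358 + D(-219) = -13358 + (30 + 2*(-219)) = -13358 + (30 - 438) = -13358 - 408 = -13766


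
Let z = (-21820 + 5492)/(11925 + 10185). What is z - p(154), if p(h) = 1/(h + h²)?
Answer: -3543377/4797870 ≈ -0.73853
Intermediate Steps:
z = -8164/11055 (z = -16328/22110 = -16328*1/22110 = -8164/11055 ≈ -0.73849)
z - p(154) = -8164/11055 - 1/(154*(1 + 154)) = -8164/11055 - 1/(154*155) = -8164/11055 - 1*1/23870 = -8164/11055 - 1/23870 = -3543377/4797870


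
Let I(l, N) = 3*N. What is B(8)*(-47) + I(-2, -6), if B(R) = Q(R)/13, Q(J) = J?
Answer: -610/13 ≈ -46.923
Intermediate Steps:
B(R) = R/13
B(8)*(-47) + I(-2, -6) = ((1/13)*8)*(-47) + 3*(-6) = (8/13)*(-47) - 18 = -376/13 - 18 = -610/13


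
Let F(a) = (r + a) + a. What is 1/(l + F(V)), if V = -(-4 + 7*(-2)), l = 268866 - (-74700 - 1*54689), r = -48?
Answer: 1/398243 ≈ 2.5110e-6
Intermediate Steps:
l = 398255 (l = 268866 - (-74700 - 54689) = 268866 - 1*(-129389) = 268866 + 129389 = 398255)
V = 18 (V = -(-4 - 14) = -1*(-18) = 18)
F(a) = -48 + 2*a (F(a) = (-48 + a) + a = -48 + 2*a)
1/(l + F(V)) = 1/(398255 + (-48 + 2*18)) = 1/(398255 + (-48 + 36)) = 1/(398255 - 12) = 1/398243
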